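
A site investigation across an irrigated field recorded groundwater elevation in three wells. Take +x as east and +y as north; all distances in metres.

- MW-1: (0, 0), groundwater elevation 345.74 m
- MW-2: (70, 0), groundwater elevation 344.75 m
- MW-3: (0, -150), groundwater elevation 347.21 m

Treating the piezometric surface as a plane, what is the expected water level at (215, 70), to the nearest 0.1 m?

342.0 m

∂h/∂x = (344.75 − 345.74) / (70 − 0) = -0.01414
∂h/∂y = (347.21 − 345.74) / (-150 − 0) = -0.009800
h(215, 70) = 345.74 + (-0.01414)·(215) + (-0.009800)·(70) = 345.74 -3.041 -0.686 = 342.013 m.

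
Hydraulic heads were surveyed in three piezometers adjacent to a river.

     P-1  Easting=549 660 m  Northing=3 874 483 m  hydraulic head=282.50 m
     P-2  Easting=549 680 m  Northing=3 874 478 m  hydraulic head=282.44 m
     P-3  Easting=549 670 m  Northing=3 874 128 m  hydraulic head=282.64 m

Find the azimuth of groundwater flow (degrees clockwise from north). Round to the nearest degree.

081°

Differences from P-1: to P-2 (Δx, Δy, Δh) = (20, -5, -0.06); to P-3 = (10, -355, +0.14).
Determinant of the coordinate differences = 20·(-355) − 10·(-5) = -7050.
∂h/∂x = [(-0.06)·(-355) − (+0.14)·(-5)] / -7050 = -0.003121
∂h/∂y = [20·(+0.14) − 10·(-0.06)] / -7050 = -0.0004823
Flow direction (−∇h) has components (+0.003121 E, +0.0004823 N).
Azimuth = atan2(E, N) = atan2(+0.003121, +0.0004823) = 81.2° ≈ 081°.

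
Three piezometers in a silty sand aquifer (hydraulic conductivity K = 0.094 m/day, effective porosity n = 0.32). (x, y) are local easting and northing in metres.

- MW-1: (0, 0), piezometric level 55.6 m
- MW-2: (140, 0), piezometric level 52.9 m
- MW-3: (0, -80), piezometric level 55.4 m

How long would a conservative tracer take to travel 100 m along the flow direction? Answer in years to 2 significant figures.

48 years

∂h/∂x = (52.9 − 55.6) / (140 − 0) = -0.01929
∂h/∂y = (55.4 − 55.6) / (-80 − 0) = +0.002500
|∇h| = √(-0.01929² + 0.002500²) = 0.01945
Seepage velocity v = K·i/n = 0.094 × 0.01945 / 0.32 = 0.005713 m/day.
t = 100 / 0.005713 = 1.75e+04 days = 47.9 years.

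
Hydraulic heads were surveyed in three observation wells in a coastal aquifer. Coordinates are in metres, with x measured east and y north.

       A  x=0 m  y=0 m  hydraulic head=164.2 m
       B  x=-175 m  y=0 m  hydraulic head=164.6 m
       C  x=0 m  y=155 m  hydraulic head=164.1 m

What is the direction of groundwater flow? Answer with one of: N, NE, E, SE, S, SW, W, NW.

∂h/∂x = (164.6 − 164.2) / (-175 − 0) = -0.002286
∂h/∂y = (164.1 − 164.2) / (155 − 0) = -0.0006452
Flow = −∇h = (+0.002286 east, +0.0006452 north), which points east.

E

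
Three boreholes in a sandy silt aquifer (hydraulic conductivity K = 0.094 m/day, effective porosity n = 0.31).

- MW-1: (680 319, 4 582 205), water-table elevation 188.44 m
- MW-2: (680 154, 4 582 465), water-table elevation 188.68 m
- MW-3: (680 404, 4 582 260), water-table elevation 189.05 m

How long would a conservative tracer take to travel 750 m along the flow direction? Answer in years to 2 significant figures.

Differences from MW-1: to MW-2 (Δx, Δy, Δh) = (-165, 260, +0.24); to MW-3 = (85, 55, +0.61).
Solve a·Δx + b·Δy = Δh: det = (-165)·55 − 85·260 = -31175.
∂h/∂x = [(+0.24)·55 − (+0.61)·260] / -31175 = +0.004664
∂h/∂y = [(-165)·(+0.61) − 85·(+0.24)] / -31175 = +0.003883
|∇h| = √(0.004664² + 0.003883²) = 0.006069
Seepage velocity v = K·i/n = 0.094 × 0.006069 / 0.31 = 0.00184 m/day.
t = 750 / 0.00184 = 4.076e+05 days = 1.12e+03 years.

1100 years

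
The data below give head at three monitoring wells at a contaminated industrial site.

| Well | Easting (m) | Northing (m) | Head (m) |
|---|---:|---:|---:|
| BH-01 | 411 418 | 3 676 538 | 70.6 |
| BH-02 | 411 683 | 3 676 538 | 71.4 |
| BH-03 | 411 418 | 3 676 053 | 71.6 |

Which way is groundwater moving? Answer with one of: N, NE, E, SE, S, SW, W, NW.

∂h/∂x = (71.4 − 70.6) / (411683 − 411418) = +0.003019
∂h/∂y = (71.6 − 70.6) / (3676053 − 3676538) = -0.002062
Flow = −∇h = (-0.003019 east, +0.002062 north), which points northwest.

NW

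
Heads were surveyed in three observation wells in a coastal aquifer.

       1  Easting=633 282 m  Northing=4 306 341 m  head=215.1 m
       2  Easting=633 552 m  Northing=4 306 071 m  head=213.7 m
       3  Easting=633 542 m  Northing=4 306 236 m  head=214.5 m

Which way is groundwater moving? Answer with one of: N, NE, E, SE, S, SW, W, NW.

S

With h = a·x + b·y + c and 1 as origin, the differences give:
  270·a + (-270)·b = -1.4
  260·a + (-105)·b = -0.6
Eliminate b (×(-105) and ×(-270), subtract): 41850·a = -15.00 → a = ∂h/∂x = -0.0003584
Back-substitute: b = ∂h/∂y = +0.004827.
Flow = −∇h = (+0.0003584 east, -0.004827 north), which points south.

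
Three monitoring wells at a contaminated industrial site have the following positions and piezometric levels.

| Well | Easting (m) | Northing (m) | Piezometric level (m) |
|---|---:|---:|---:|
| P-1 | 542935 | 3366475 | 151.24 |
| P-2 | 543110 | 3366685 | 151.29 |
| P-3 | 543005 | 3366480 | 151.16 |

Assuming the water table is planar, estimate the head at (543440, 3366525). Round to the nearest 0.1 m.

150.7 m

With h = a·x + b·y + c and P-1 as origin, the differences give:
  175·a + 210·b = +0.05
  70·a + 5·b = -0.08
Eliminate b (×5 and ×210, subtract): -13825·a = 17.050 → a = ∂h/∂x = -0.001233
Back-substitute: b = ∂h/∂y = +0.001266.
h(543440, 3366525) = 151.24 + (-0.001233)·(505) + (+0.001266)·(50) = 151.24 -0.623 +0.063 = 150.680 m.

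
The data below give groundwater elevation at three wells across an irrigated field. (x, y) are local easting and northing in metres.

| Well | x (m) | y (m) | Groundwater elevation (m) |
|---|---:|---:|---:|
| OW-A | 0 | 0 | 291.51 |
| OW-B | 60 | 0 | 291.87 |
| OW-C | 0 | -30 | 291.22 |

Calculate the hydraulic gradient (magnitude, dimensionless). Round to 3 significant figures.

∂h/∂x = (291.87 − 291.51) / (60 − 0) = +0.006000
∂h/∂y = (291.22 − 291.51) / (-30 − 0) = +0.009667
|∇h| = √(0.006000² + 0.009667²) = 0.01138

0.0114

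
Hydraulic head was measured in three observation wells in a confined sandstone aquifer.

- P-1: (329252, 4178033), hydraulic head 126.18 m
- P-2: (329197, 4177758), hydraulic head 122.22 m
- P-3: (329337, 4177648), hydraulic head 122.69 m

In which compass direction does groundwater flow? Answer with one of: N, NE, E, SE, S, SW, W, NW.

Differences from P-1: to P-2 (Δx, Δy, Δh) = (-55, -275, -3.96); to P-3 = (85, -385, -3.49).
Determinant of the coordinate differences = (-55)·(-385) − 85·(-275) = 44550.
∂h/∂x = [(-3.96)·(-385) − (-3.49)·(-275)] / 44550 = +0.01268
∂h/∂y = [(-55)·(-3.49) − 85·(-3.96)] / 44550 = +0.01186
Flow = −∇h = (-0.01268 east, -0.01186 north), which points southwest.

SW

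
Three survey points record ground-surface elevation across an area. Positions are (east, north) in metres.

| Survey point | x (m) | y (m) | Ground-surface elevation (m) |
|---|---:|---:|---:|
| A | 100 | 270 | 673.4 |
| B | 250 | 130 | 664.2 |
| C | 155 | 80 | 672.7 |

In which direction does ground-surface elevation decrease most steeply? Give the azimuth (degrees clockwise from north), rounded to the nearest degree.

076°

Taking A as reference: B−A = (150, -140, -9.2); C−A = (55, -190, -0.7).
Determinant of the coordinate differences = 150·(-190) − 55·(-140) = -20800.
∂z/∂x = [(-9.2)·(-190) − (-0.7)·(-140)] / -20800 = -0.07933
∂z/∂y = [150·(-0.7) − 55·(-9.2)] / -20800 = -0.01928
Steepest decrease is along −∇f: components (+0.07933 E, +0.01928 N).
Azimuth = atan2(+0.07933, +0.01928) = 76.3° ≈ 076°.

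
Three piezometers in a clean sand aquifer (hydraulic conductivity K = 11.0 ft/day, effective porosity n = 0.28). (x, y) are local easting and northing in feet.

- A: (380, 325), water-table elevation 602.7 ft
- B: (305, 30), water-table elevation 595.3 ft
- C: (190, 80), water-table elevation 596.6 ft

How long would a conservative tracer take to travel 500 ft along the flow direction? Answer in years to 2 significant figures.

Differences from A: to B (Δx, Δy, Δh) = (-75, -295, -7.4); to C = (-190, -245, -6.1).
Determinant of the coordinate differences = (-75)·(-245) − (-190)·(-295) = -37675.
∂h/∂x = [(-7.4)·(-245) − (-6.1)·(-295)] / -37675 = -0.0003583
∂h/∂y = [(-75)·(-6.1) − (-190)·(-7.4)] / -37675 = +0.02518
|∇h| = √(-0.0003583² + 0.02518²) = 0.02518
Seepage velocity v = K·i/n = 11.0 × 0.02518 / 0.28 = 0.9892 ft/day.
t = 500 / 0.9892 = 505.5 days = 1.38 years.

1.4 years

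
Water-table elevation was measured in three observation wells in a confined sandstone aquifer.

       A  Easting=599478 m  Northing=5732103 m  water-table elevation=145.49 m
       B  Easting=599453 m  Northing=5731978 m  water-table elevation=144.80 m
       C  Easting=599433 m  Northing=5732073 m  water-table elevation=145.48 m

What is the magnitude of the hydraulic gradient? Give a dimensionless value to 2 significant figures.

0.0075

Three-point gradient (reference A): Δ to B = (-25, -125, -0.69), Δ to C = (-45, -30, -0.01).
∂h/∂x = -0.003990, ∂h/∂y = +0.006318 (det = -4875).
|∇h| = √(-0.003990² + 0.006318²) = 0.007472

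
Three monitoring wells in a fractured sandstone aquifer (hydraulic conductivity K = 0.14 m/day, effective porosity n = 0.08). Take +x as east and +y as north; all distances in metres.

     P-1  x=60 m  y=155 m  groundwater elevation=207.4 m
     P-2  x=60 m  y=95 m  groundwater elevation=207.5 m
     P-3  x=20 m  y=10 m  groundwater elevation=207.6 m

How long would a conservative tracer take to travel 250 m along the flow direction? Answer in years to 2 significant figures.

200 years

Three-point gradient (reference P-1): Δ to P-2 = (0, -60, +0.1), Δ to P-3 = (-40, -145, +0.2).
∂h/∂x = +0.001042, ∂h/∂y = -0.001667 (det = -2400).
|∇h| = √(0.001042² + -0.001667²) = 0.001966
Seepage velocity v = K·i/n = 0.14 × 0.001966 / 0.08 = 0.00344 m/day.
t = 250 / 0.00344 = 7.267e+04 days = 199 years.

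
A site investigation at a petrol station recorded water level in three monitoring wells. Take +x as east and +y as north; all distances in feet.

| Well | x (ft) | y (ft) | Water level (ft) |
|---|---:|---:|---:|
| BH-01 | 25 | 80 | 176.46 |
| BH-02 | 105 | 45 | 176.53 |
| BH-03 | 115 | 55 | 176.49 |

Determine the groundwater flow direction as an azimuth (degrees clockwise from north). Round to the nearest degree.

010°

Differences from BH-01: to BH-02 (Δx, Δy, Δh) = (80, -35, +0.07); to BH-03 = (90, -25, +0.03).
Solve a·Δx + b·Δy = Δh: det = 80·(-25) − 90·(-35) = 1150.
∂h/∂x = [(+0.07)·(-25) − (+0.03)·(-35)] / 1150 = -0.0006087
∂h/∂y = [80·(+0.03) − 90·(+0.07)] / 1150 = -0.003391
Flow direction (−∇h) has components (+0.0006087 E, +0.003391 N).
Azimuth = atan2(E, N) = atan2(+0.0006087, +0.003391) = 10.2° ≈ 010°.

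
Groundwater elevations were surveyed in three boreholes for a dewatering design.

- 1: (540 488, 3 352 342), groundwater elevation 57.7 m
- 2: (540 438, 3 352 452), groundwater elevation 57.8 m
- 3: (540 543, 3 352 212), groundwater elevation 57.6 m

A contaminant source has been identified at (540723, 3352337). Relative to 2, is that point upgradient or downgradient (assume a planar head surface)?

Differences from 1: to 2 (Δx, Δy, Δh) = (-50, 110, +0.1); to 3 = (55, -130, -0.1).
Determinant of the coordinate differences = (-50)·(-130) − 55·110 = 450.
∂h/∂x = [(+0.1)·(-130) − (-0.1)·110] / 450 = -0.004444
∂h/∂y = [(-50)·(-0.1) − 55·(+0.1)] / 450 = -0.001111
Head at (540723, 3352337) = 57.7 + (-0.004444)·(235) + (-0.001111)·(-5) = 56.66 m.
That is lower than the 57.8 m at 2, so the point is downgradient.

downgradient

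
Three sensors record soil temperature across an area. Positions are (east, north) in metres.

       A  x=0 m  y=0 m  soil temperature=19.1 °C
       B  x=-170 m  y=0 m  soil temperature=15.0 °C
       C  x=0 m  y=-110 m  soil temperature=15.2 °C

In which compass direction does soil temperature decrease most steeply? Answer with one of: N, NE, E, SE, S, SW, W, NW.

SW

∂T/∂x = (15.0 − 19.1) / (-170 − 0) = +0.02412
∂T/∂y = (15.2 − 19.1) / (-110 − 0) = +0.03545
Steepest decrease is along −∇f = (-0.02412 E, -0.03545 N) → southwest.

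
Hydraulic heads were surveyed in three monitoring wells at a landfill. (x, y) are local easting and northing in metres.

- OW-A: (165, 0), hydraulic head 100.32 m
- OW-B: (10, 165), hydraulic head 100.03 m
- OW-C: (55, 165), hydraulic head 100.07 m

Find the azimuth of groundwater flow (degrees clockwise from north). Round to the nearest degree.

316°

Taking OW-A as reference: OW-B−OW-A = (-155, 165, -0.29); OW-C−OW-A = (-110, 165, -0.25).
Determinant of the coordinate differences = (-155)·165 − (-110)·165 = -7425.
∂h/∂x = [(-0.29)·165 − (-0.25)·165] / -7425 = +0.0008889
∂h/∂y = [(-155)·(-0.25) − (-110)·(-0.29)] / -7425 = -0.0009226
Flow direction (−∇h) has components (-0.0008889 E, +0.0009226 N).
Azimuth = atan2(E, N) = atan2(-0.0008889, +0.0009226) = 316.1° ≈ 316°.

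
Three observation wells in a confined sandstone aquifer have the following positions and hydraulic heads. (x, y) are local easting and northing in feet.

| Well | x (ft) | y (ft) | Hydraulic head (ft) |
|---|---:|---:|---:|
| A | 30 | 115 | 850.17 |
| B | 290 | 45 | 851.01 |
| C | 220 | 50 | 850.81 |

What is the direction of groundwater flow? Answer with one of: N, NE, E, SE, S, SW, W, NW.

NW

Taking A as reference: B−A = (260, -70, +0.84); C−A = (190, -65, +0.64).
Solve a·Δx + b·Δy = Δh: det = 260·(-65) − 190·(-70) = -3600.
∂h/∂x = [(+0.84)·(-65) − (+0.64)·(-70)] / -3600 = +0.002722
∂h/∂y = [260·(+0.64) − 190·(+0.84)] / -3600 = -0.001889
Flow = −∇h = (-0.002722 east, +0.001889 north), which points northwest.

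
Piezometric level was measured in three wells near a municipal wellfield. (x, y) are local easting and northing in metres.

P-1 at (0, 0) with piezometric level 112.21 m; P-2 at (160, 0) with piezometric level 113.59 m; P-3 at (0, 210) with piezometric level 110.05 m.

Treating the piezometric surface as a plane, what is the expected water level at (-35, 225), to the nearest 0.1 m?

109.6 m

∂h/∂x = (113.59 − 112.21) / (160 − 0) = +0.008625
∂h/∂y = (110.05 − 112.21) / (210 − 0) = -0.01029
h(-35, 225) = 112.21 + (+0.008625)·(-35) + (-0.01029)·(225) = 112.21 -0.302 -2.314 = 109.594 m.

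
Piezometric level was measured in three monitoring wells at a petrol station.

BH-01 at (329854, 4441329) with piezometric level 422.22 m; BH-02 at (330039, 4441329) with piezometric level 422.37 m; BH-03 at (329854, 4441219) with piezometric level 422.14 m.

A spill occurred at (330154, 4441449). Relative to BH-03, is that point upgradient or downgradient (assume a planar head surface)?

∂h/∂x = (422.37 − 422.22) / (330039 − 329854) = +0.0008108
∂h/∂y = (422.14 − 422.22) / (4441219 − 4441329) = +0.0007273
Head at (330154, 4441449) = 422.22 + (+0.0008108)·(300) + (+0.0007273)·(120) = 422.55 m.
That is higher than the 422.14 m at BH-03, so the point is upgradient.

upgradient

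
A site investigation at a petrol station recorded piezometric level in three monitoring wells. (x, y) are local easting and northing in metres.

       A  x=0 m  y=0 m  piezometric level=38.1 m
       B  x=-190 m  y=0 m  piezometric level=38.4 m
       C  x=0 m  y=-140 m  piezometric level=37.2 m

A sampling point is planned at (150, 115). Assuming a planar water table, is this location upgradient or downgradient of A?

∂h/∂x = (38.4 − 38.1) / (-190 − 0) = -0.001579
∂h/∂y = (37.2 − 38.1) / (-140 − 0) = +0.006429
Head at (150, 115) = 38.1 + (-0.001579)·(150) + (+0.006429)·(115) = 38.60 m.
That is higher than the 38.1 m at A, so the point is upgradient.

upgradient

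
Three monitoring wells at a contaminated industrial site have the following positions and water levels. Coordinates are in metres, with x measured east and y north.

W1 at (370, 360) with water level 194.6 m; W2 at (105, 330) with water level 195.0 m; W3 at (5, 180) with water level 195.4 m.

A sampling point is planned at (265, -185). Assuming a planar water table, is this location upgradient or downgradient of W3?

upgradient

Differences from W1: to W2 (Δx, Δy, Δh) = (-265, -30, +0.4); to W3 = (-365, -180, +0.8).
Determinant of the coordinate differences = (-265)·(-180) − (-365)·(-30) = 36750.
∂h/∂x = [(+0.4)·(-180) − (+0.8)·(-30)] / 36750 = -0.001306
∂h/∂y = [(-265)·(+0.8) − (-365)·(+0.4)] / 36750 = -0.001796
Head at (265, -185) = 194.6 + (-0.001306)·(-105) + (-0.001796)·(-545) = 195.72 m.
That is higher than the 195.4 m at W3, so the point is upgradient.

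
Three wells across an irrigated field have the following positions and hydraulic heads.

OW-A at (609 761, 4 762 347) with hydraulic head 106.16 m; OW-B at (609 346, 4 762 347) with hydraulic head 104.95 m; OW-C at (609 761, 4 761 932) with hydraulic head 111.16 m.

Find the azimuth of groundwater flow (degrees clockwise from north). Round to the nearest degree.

346°

∂h/∂x = (104.95 − 106.16) / (609346 − 609761) = +0.002916
∂h/∂y = (111.16 − 106.16) / (4761932 − 4762347) = -0.01205
Flow direction (−∇h) has components (-0.002916 E, +0.01205 N).
Azimuth = atan2(E, N) = atan2(-0.002916, +0.01205) = 346.4° ≈ 346°.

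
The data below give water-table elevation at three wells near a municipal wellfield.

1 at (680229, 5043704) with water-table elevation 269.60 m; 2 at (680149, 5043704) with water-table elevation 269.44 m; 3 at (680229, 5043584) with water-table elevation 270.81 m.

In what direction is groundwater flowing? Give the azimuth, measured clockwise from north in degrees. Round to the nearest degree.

349°

∂h/∂x = (269.44 − 269.60) / (680149 − 680229) = +0.002000
∂h/∂y = (270.81 − 269.60) / (5043584 − 5043704) = -0.01008
Flow direction (−∇h) has components (-0.002000 E, +0.01008 N).
Azimuth = atan2(E, N) = atan2(-0.002000, +0.01008) = 348.8° ≈ 349°.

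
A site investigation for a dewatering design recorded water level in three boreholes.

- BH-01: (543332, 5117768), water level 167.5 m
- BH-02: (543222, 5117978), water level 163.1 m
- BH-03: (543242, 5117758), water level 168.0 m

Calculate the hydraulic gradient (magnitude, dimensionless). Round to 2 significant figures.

0.023

With h = a·x + b·y + c and BH-01 as origin, the differences give:
  (-110)·a + 210·b = -4.4
  (-90)·a + (-10)·b = +0.5
Eliminate b (×(-10) and ×210, subtract): 20000·a = -61.00 → a = ∂h/∂x = -0.003050
Back-substitute: b = ∂h/∂y = -0.02255.
|∇h| = √(-0.003050² + -0.02255²) = 0.02276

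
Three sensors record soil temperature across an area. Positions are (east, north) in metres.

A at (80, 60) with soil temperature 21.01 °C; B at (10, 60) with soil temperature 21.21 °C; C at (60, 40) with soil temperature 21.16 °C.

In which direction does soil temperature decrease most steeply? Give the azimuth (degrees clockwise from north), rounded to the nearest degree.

Three-point gradient (reference A): Δ to B = (-70, 0, +0.20), Δ to C = (-20, -20, +0.15).
∂T/∂x = -0.002857, ∂T/∂y = -0.004643 (det = 1400).
Steepest decrease is along −∇f: components (+0.002857 E, +0.004643 N).
Azimuth = atan2(+0.002857, +0.004643) = 31.6° ≈ 032°.

032°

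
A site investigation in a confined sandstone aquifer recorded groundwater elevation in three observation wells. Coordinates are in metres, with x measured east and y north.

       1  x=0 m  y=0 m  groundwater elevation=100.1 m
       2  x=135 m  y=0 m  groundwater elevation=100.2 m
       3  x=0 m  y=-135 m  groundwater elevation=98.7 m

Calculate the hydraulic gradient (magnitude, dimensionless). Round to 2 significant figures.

0.010

∂h/∂x = (100.2 − 100.1) / (135 − 0) = +0.0007407
∂h/∂y = (98.7 − 100.1) / (-135 − 0) = +0.01037
|∇h| = √(0.0007407² + 0.01037²) = 0.0104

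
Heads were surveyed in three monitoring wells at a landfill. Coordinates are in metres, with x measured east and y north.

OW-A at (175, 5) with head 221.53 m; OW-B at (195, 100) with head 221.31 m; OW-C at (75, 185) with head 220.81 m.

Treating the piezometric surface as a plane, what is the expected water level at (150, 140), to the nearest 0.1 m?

Three-point gradient (reference OW-A): Δ to OW-B = (20, 95, -0.22), Δ to OW-C = (-100, 180, -0.72).
∂h/∂x = +0.002198, ∂h/∂y = -0.002779 (det = 13100).
h(150, 140) = 221.53 + (+0.002198)·(-25) + (-0.002779)·(135) = 221.53 -0.055 -0.375 = 221.100 m.

221.1 m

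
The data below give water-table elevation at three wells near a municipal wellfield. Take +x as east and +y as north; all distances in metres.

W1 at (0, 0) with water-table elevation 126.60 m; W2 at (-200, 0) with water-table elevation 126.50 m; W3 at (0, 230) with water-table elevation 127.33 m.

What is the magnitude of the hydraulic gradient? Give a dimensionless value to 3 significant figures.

0.00321

∂h/∂x = (126.50 − 126.60) / (-200 − 0) = +0.0005000
∂h/∂y = (127.33 − 126.60) / (230 − 0) = +0.003174
|∇h| = √(0.0005000² + 0.003174²) = 0.003213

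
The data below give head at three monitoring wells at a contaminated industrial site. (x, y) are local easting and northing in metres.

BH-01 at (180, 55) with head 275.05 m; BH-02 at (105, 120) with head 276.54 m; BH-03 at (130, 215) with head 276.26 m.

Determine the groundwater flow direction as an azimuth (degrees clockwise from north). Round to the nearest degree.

Three-point gradient (reference BH-01): Δ to BH-02 = (-75, 65, +1.49), Δ to BH-03 = (-50, 160, +1.21).
∂h/∂x = -0.01826, ∂h/∂y = +0.001857 (det = -8750).
Flow direction (−∇h) has components (+0.01826 E, -0.001857 N).
Azimuth = atan2(E, N) = atan2(+0.01826, -0.001857) = 95.8° ≈ 096°.

096°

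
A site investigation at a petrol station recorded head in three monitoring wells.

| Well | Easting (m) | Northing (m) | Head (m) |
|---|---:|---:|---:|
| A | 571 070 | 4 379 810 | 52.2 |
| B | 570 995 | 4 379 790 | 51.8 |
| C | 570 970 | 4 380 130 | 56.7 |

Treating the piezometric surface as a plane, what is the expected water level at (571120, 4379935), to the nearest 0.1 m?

54.1 m

Differences from A: to B (Δx, Δy, Δh) = (-75, -20, -0.4); to C = (-100, 320, +4.5).
Solve a·Δx + b·Δy = Δh: det = (-75)·320 − (-100)·(-20) = -26000.
∂h/∂x = [(-0.4)·320 − (+4.5)·(-20)] / -26000 = +0.001462
∂h/∂y = [(-75)·(+4.5) − (-100)·(-0.4)] / -26000 = +0.01452
h(571120, 4379935) = 52.2 + (+0.001462)·(50) + (+0.01452)·(125) = 52.2 +0.073 +1.815 = 54.088 m.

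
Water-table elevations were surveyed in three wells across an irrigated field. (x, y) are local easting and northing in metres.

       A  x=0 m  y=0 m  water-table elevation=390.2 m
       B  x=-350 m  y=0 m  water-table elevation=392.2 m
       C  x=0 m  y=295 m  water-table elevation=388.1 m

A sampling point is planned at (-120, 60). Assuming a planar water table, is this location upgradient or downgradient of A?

∂h/∂x = (392.2 − 390.2) / (-350 − 0) = -0.005714
∂h/∂y = (388.1 − 390.2) / (295 − 0) = -0.007119
Head at (-120, 60) = 390.2 + (-0.005714)·(-120) + (-0.007119)·(60) = 390.46 m.
That is higher than the 390.2 m at A, so the point is upgradient.

upgradient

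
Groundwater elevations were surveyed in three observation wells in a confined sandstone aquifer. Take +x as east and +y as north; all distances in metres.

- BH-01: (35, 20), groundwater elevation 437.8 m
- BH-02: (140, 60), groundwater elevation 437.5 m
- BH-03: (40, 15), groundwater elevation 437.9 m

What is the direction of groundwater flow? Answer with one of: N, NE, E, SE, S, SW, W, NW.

N

Differences from BH-01: to BH-02 (Δx, Δy, Δh) = (105, 40, -0.3); to BH-03 = (5, -5, +0.1).
Solve a·Δx + b·Δy = Δh: det = 105·(-5) − 5·40 = -725.
∂h/∂x = [(-0.3)·(-5) − (+0.1)·40] / -725 = +0.003448
∂h/∂y = [105·(+0.1) − 5·(-0.3)] / -725 = -0.01655
Flow = −∇h = (-0.003448 east, +0.01655 north), which points north.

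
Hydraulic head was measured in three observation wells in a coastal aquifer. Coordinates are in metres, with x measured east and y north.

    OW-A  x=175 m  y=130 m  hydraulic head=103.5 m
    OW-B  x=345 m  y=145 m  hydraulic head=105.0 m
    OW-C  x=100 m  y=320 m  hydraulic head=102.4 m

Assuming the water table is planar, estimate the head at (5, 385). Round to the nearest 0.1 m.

With h = a·x + b·y + c and OW-A as origin, the differences give:
  170·a + 15·b = +1.5
  (-75)·a + 190·b = -1.1
Eliminate b (×190 and ×15, subtract): 33425·a = 301.50 → a = ∂h/∂x = +0.009020
Back-substitute: b = ∂h/∂y = -0.002229.
h(5, 385) = 103.5 + (+0.009020)·(-170) + (-0.002229)·(255) = 103.5 -1.533 -0.568 = 101.398 m.

101.4 m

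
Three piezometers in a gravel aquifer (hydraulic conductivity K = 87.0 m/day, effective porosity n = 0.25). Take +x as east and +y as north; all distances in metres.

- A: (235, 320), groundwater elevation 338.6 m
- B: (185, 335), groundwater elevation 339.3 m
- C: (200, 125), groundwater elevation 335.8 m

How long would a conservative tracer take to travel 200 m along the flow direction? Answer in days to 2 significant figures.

Differences from A: to B (Δx, Δy, Δh) = (-50, 15, +0.7); to C = (-35, -195, -2.8).
Determinant of the coordinate differences = (-50)·(-195) − (-35)·15 = 10275.
∂h/∂x = [(+0.7)·(-195) − (-2.8)·15] / 10275 = -0.009197
∂h/∂y = [(-50)·(-2.8) − (-35)·(+0.7)] / 10275 = +0.01601
|∇h| = √(-0.009197² + 0.01601²) = 0.01846
Seepage velocity v = K·i/n = 87.0 × 0.01846 / 0.25 = 6.424 m/day.
t = 200 / 6.424 = 31.13 days.

31 days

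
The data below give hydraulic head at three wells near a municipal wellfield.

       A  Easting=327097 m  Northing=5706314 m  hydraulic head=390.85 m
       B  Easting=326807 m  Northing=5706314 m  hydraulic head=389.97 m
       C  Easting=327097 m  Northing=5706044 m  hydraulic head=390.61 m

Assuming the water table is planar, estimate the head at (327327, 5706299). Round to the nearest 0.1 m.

∂h/∂x = (389.97 − 390.85) / (326807 − 327097) = +0.003034
∂h/∂y = (390.61 − 390.85) / (5706044 − 5706314) = +0.0008889
h(327327, 5706299) = 390.85 + (+0.003034)·(230) + (+0.0008889)·(-15) = 390.85 +0.698 -0.013 = 391.535 m.

391.5 m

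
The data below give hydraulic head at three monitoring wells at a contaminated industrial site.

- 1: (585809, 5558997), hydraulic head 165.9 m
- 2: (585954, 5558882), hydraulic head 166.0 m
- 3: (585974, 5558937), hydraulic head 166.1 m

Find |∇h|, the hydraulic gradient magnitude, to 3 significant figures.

0.00205

Taking 1 as reference: 2−1 = (145, -115, +0.1); 3−1 = (165, -60, +0.2).
Determinant of the coordinate differences = 145·(-60) − 165·(-115) = 10275.
∂h/∂x = [(+0.1)·(-60) − (+0.2)·(-115)] / 10275 = +0.001655
∂h/∂y = [145·(+0.2) − 165·(+0.1)] / 10275 = +0.001217
|∇h| = √(0.001655² + 0.001217²) = 0.002054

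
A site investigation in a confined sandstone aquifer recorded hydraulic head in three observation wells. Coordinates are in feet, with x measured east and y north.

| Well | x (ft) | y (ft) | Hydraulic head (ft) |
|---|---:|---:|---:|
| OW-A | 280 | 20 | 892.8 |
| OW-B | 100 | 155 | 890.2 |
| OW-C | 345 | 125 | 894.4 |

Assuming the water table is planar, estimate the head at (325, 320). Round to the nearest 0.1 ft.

894.9 ft

Taking OW-A as reference: OW-B−OW-A = (-180, 135, -2.6); OW-C−OW-A = (65, 105, +1.6).
Solve a·Δx + b·Δy = Δh: det = (-180)·105 − 65·135 = -27675.
∂h/∂x = [(-2.6)·105 − (+1.6)·135] / -27675 = +0.01767
∂h/∂y = [(-180)·(+1.6) − 65·(-2.6)] / -27675 = +0.004300
h(325, 320) = 892.8 + (+0.01767)·(45) + (+0.004300)·(300) = 892.8 +0.795 +1.290 = 894.885 ft.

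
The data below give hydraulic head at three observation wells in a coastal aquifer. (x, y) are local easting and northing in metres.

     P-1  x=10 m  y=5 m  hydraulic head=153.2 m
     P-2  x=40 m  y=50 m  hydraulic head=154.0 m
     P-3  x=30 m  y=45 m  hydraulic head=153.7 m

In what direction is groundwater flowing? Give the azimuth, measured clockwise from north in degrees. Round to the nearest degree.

276°

Three-point gradient (reference P-1): Δ to P-2 = (30, 45, +0.8), Δ to P-3 = (20, 40, +0.5).
∂h/∂x = +0.03167, ∂h/∂y = -0.003333 (det = 300).
Flow direction (−∇h) has components (-0.03167 E, +0.003333 N).
Azimuth = atan2(E, N) = atan2(-0.03167, +0.003333) = 276.0° ≈ 276°.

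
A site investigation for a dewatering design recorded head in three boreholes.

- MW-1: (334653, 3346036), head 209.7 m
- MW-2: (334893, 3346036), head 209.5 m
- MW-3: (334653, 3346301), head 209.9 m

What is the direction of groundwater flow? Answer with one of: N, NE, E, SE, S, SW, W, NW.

∂h/∂x = (209.5 − 209.7) / (334893 − 334653) = -0.0008333
∂h/∂y = (209.9 − 209.7) / (3346301 − 3346036) = +0.0007547
Flow = −∇h = (+0.0008333 east, -0.0007547 north), which points southeast.

SE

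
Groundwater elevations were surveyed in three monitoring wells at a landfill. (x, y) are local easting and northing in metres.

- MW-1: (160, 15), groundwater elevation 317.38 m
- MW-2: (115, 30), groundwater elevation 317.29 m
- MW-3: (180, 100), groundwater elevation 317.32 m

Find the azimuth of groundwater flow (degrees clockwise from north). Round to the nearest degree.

Differences from MW-1: to MW-2 (Δx, Δy, Δh) = (-45, 15, -0.09); to MW-3 = (20, 85, -0.06).
Determinant of the coordinate differences = (-45)·85 − 20·15 = -4125.
∂h/∂x = [(-0.09)·85 − (-0.06)·15] / -4125 = +0.001636
∂h/∂y = [(-45)·(-0.06) − 20·(-0.09)] / -4125 = -0.001091
Flow direction (−∇h) has components (-0.001636 E, +0.001091 N).
Azimuth = atan2(E, N) = atan2(-0.001636, +0.001091) = 303.7° ≈ 304°.

304°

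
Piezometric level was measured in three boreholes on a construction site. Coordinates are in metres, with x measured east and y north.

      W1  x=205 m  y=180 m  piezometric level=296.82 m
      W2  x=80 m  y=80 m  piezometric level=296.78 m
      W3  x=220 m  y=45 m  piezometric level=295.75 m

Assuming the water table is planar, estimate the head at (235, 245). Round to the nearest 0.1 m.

With h = a·x + b·y + c and W1 as origin, the differences give:
  (-125)·a + (-100)·b = -0.04
  15·a + (-135)·b = -1.07
Eliminate b (×(-135) and ×(-100), subtract): 18375·a = -101.600 → a = ∂h/∂x = -0.005529
Back-substitute: b = ∂h/∂y = +0.007312.
h(235, 245) = 296.82 + (-0.005529)·(30) + (+0.007312)·(65) = 296.82 -0.166 +0.475 = 297.129 m.

297.1 m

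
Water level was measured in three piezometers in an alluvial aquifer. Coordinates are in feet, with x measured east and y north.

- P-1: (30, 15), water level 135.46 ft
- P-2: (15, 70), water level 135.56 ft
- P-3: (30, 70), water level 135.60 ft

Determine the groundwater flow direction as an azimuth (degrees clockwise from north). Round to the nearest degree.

Taking P-1 as reference: P-2−P-1 = (-15, 55, +0.10); P-3−P-1 = (0, 55, +0.14).
Determinant of the coordinate differences = (-15)·55 − 0·55 = -825.
∂h/∂x = [(+0.10)·55 − (+0.14)·55] / -825 = +0.002667
∂h/∂y = [(-15)·(+0.14) − 0·(+0.10)] / -825 = +0.002545
Flow direction (−∇h) has components (-0.002667 E, -0.002545 N).
Azimuth = atan2(E, N) = atan2(-0.002667, -0.002545) = 226.3° ≈ 226°.

226°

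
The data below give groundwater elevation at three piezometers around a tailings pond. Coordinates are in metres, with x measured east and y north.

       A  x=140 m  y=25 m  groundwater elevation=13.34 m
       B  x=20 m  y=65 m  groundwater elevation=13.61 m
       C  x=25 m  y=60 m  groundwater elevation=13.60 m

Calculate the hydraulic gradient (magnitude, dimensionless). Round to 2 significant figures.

Taking A as reference: B−A = (-120, 40, +0.27); C−A = (-115, 35, +0.26).
Determinant of the coordinate differences = (-120)·35 − (-115)·40 = 400.
∂h/∂x = [(+0.27)·35 − (+0.26)·40] / 400 = -0.002375
∂h/∂y = [(-120)·(+0.26) − (-115)·(+0.27)] / 400 = -0.0003750
|∇h| = √(-0.002375² + -0.0003750²) = 0.002404

0.0024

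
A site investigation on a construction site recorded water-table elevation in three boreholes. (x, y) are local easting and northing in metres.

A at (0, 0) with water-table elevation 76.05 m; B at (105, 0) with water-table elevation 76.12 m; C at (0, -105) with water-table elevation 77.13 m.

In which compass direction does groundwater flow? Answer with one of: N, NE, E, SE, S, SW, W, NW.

∂h/∂x = (76.12 − 76.05) / (105 − 0) = +0.0006667
∂h/∂y = (77.13 − 76.05) / (-105 − 0) = -0.01029
Flow = −∇h = (-0.0006667 east, +0.01029 north), which points north.

N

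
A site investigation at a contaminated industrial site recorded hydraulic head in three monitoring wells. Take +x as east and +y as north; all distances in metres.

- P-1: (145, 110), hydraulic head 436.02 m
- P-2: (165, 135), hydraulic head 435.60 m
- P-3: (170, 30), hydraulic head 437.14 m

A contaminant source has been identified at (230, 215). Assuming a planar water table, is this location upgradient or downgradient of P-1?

downgradient

With h = a·x + b·y + c and P-1 as origin, the differences give:
  20·a + 25·b = -0.42
  25·a + (-80)·b = +1.12
Eliminate b (×(-80) and ×25, subtract): -2225·a = 5.600 → a = ∂h/∂x = -0.002517
Back-substitute: b = ∂h/∂y = -0.01479.
Head at (230, 215) = 436.02 + (-0.002517)·(85) + (-0.01479)·(105) = 434.25 m.
That is lower than the 436.02 m at P-1, so the point is downgradient.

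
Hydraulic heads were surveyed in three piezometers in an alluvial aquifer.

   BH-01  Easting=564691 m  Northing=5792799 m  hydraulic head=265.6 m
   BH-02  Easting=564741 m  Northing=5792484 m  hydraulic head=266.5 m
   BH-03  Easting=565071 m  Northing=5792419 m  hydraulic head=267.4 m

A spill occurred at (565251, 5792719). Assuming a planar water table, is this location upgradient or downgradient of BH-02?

upgradient

Taking BH-01 as reference: BH-02−BH-01 = (50, -315, +0.9); BH-03−BH-01 = (380, -380, +1.8).
Solve a·Δx + b·Δy = Δh: det = 50·(-380) − 380·(-315) = 100700.
∂h/∂x = [(+0.9)·(-380) − (+1.8)·(-315)] / 100700 = +0.002234
∂h/∂y = [50·(+1.8) − 380·(+0.9)] / 100700 = -0.002502
Head at (565251, 5792719) = 265.6 + (+0.002234)·(560) + (-0.002502)·(-80) = 267.05 m.
That is higher than the 266.5 m at BH-02, so the point is upgradient.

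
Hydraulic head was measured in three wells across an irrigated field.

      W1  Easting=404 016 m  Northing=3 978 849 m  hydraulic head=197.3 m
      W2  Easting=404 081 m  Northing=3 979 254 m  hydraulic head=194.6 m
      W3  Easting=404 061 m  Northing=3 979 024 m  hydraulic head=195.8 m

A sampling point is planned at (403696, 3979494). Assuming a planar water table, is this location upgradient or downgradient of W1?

upgradient

Taking W1 as reference: W2−W1 = (65, 405, -2.7); W3−W1 = (45, 175, -1.5).
Determinant of the coordinate differences = 65·175 − 45·405 = -6850.
∂h/∂x = [(-2.7)·175 − (-1.5)·405] / -6850 = -0.01971
∂h/∂y = [65·(-1.5) − 45·(-2.7)] / -6850 = -0.003504
Head at (403696, 3979494) = 197.3 + (-0.01971)·(-320) + (-0.003504)·(645) = 201.35 m.
That is higher than the 197.3 m at W1, so the point is upgradient.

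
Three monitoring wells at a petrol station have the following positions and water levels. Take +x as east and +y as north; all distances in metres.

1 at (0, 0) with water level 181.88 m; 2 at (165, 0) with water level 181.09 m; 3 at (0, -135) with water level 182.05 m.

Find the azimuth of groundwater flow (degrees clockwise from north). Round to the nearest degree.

075°

∂h/∂x = (181.09 − 181.88) / (165 − 0) = -0.004788
∂h/∂y = (182.05 − 181.88) / (-135 − 0) = -0.001259
Flow direction (−∇h) has components (+0.004788 E, +0.001259 N).
Azimuth = atan2(E, N) = atan2(+0.004788, +0.001259) = 75.3° ≈ 075°.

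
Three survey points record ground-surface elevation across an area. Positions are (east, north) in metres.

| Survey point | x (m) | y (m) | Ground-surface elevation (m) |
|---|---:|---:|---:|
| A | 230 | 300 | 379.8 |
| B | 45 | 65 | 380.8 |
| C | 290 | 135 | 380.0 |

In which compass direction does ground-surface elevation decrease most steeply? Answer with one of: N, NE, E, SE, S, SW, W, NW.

NE

Three-point gradient (reference A): Δ to B = (-185, -235, +1.0), Δ to C = (60, -165, +0.2).
∂z/∂x = -0.002644, ∂z/∂y = -0.002174 (det = 44625).
Steepest decrease is along −∇f = (+0.002644 E, +0.002174 N) → northeast.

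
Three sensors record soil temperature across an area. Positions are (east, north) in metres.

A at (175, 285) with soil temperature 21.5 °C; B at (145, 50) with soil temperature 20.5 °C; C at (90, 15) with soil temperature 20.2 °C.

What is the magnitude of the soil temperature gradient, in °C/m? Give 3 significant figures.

Three-point gradient (reference A): Δ to B = (-30, -235, -1.0), Δ to C = (-85, -270, -1.3).
∂T/∂x = +0.002989, ∂T/∂y = +0.003874 (det = -11875).
|∇f| = √(0.002989² + 0.003874²) = 0.004893 °C/m

0.00489 °C/m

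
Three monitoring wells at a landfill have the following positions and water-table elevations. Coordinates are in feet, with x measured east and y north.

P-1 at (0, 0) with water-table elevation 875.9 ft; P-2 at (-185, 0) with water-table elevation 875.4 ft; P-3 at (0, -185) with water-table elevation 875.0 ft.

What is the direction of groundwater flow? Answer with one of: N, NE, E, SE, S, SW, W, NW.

∂h/∂x = (875.4 − 875.9) / (-185 − 0) = +0.002703
∂h/∂y = (875.0 − 875.9) / (-185 − 0) = +0.004865
Flow = −∇h = (-0.002703 east, -0.004865 north), which points southwest.

SW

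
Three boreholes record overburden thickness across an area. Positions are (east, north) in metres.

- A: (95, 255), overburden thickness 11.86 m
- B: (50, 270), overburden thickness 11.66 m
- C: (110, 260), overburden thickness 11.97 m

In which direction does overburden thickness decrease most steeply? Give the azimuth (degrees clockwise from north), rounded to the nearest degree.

With d = a·x + b·y + c and A as origin, the differences give:
  (-45)·a + 15·b = -0.20
  15·a + 5·b = +0.11
Eliminate b (×5 and ×15, subtract): -450·a = -2.650 → a = ∂d/∂x = +0.005889
Back-substitute: b = ∂d/∂y = +0.004333.
Steepest decrease is along −∇f: components (-0.005889 E, -0.004333 N).
Azimuth = atan2(-0.005889, -0.004333) = 233.7° ≈ 234°.

234°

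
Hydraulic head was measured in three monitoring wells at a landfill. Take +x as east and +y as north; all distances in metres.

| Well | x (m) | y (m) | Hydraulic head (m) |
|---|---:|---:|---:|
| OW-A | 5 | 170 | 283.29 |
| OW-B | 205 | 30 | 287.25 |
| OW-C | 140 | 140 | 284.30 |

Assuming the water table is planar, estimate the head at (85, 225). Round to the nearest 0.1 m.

282.0 m

Differences from OW-A: to OW-B (Δx, Δy, Δh) = (200, -140, +3.96); to OW-C = (135, -30, +1.01).
Determinant of the coordinate differences = 200·(-30) − 135·(-140) = 12900.
∂h/∂x = [(+3.96)·(-30) − (+1.01)·(-140)] / 12900 = +0.001752
∂h/∂y = [200·(+1.01) − 135·(+3.96)] / 12900 = -0.02578
h(85, 225) = 283.29 + (+0.001752)·(80) + (-0.02578)·(55) = 283.29 +0.140 -1.418 = 282.012 m.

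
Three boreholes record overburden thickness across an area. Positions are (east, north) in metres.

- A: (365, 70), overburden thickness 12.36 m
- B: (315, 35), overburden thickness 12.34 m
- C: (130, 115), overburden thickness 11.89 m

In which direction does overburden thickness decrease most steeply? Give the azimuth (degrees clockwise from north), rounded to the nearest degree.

317°

Taking A as reference: B−A = (-50, -35, -0.02); C−A = (-235, 45, -0.47).
Determinant of the coordinate differences = (-50)·45 − (-235)·(-35) = -10475.
∂d/∂x = [(-0.02)·45 − (-0.47)·(-35)] / -10475 = +0.001656
∂d/∂y = [(-50)·(-0.47) − (-235)·(-0.02)] / -10475 = -0.001795
Steepest decrease is along −∇f: components (-0.001656 E, +0.001795 N).
Azimuth = atan2(-0.001656, +0.001795) = 317.3° ≈ 317°.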